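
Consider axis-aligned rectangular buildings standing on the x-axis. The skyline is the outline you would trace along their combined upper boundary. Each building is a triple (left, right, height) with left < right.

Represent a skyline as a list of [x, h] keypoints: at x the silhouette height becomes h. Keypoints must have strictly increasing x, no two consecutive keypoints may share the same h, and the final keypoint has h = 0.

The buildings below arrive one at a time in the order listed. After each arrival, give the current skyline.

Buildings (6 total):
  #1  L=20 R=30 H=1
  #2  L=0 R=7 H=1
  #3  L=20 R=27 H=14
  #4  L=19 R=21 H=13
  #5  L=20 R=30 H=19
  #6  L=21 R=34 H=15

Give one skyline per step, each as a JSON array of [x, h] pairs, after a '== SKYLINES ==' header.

== SKYLINES ==
[[20,1],[30,0]]
[[0,1],[7,0],[20,1],[30,0]]
[[0,1],[7,0],[20,14],[27,1],[30,0]]
[[0,1],[7,0],[19,13],[20,14],[27,1],[30,0]]
[[0,1],[7,0],[19,13],[20,19],[30,0]]
[[0,1],[7,0],[19,13],[20,19],[30,15],[34,0]]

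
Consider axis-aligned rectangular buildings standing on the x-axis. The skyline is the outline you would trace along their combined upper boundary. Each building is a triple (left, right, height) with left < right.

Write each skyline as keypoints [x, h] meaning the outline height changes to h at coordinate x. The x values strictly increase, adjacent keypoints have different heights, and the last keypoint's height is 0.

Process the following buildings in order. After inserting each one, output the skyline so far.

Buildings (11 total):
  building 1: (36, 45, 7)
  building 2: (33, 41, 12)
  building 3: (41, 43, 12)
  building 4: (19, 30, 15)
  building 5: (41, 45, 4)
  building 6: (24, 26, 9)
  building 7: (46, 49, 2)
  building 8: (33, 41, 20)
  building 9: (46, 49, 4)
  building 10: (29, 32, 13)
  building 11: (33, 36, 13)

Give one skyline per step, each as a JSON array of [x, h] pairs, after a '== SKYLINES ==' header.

== SKYLINES ==
[[36,7],[45,0]]
[[33,12],[41,7],[45,0]]
[[33,12],[43,7],[45,0]]
[[19,15],[30,0],[33,12],[43,7],[45,0]]
[[19,15],[30,0],[33,12],[43,7],[45,0]]
[[19,15],[30,0],[33,12],[43,7],[45,0]]
[[19,15],[30,0],[33,12],[43,7],[45,0],[46,2],[49,0]]
[[19,15],[30,0],[33,20],[41,12],[43,7],[45,0],[46,2],[49,0]]
[[19,15],[30,0],[33,20],[41,12],[43,7],[45,0],[46,4],[49,0]]
[[19,15],[30,13],[32,0],[33,20],[41,12],[43,7],[45,0],[46,4],[49,0]]
[[19,15],[30,13],[32,0],[33,20],[41,12],[43,7],[45,0],[46,4],[49,0]]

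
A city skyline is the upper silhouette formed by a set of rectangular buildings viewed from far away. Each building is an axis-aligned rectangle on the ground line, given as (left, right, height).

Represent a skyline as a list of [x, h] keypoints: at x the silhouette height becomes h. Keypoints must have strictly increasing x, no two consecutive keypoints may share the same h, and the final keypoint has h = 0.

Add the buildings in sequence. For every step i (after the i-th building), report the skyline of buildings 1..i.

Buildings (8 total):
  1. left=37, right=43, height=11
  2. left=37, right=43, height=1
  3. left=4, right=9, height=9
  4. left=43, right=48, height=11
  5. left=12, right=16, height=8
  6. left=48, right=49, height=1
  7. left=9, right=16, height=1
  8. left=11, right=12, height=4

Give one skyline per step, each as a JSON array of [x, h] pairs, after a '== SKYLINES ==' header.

== SKYLINES ==
[[37,11],[43,0]]
[[37,11],[43,0]]
[[4,9],[9,0],[37,11],[43,0]]
[[4,9],[9,0],[37,11],[48,0]]
[[4,9],[9,0],[12,8],[16,0],[37,11],[48,0]]
[[4,9],[9,0],[12,8],[16,0],[37,11],[48,1],[49,0]]
[[4,9],[9,1],[12,8],[16,0],[37,11],[48,1],[49,0]]
[[4,9],[9,1],[11,4],[12,8],[16,0],[37,11],[48,1],[49,0]]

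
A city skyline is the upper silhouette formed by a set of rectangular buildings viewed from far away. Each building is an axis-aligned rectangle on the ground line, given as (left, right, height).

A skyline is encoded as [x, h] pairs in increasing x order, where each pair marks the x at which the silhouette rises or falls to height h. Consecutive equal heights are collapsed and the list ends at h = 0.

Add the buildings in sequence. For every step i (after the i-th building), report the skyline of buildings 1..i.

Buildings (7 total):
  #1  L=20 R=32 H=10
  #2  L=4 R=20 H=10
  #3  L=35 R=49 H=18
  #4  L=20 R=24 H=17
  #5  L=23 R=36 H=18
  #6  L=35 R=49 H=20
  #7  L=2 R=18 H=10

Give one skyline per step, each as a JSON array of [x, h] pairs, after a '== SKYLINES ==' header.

== SKYLINES ==
[[20,10],[32,0]]
[[4,10],[32,0]]
[[4,10],[32,0],[35,18],[49,0]]
[[4,10],[20,17],[24,10],[32,0],[35,18],[49,0]]
[[4,10],[20,17],[23,18],[49,0]]
[[4,10],[20,17],[23,18],[35,20],[49,0]]
[[2,10],[20,17],[23,18],[35,20],[49,0]]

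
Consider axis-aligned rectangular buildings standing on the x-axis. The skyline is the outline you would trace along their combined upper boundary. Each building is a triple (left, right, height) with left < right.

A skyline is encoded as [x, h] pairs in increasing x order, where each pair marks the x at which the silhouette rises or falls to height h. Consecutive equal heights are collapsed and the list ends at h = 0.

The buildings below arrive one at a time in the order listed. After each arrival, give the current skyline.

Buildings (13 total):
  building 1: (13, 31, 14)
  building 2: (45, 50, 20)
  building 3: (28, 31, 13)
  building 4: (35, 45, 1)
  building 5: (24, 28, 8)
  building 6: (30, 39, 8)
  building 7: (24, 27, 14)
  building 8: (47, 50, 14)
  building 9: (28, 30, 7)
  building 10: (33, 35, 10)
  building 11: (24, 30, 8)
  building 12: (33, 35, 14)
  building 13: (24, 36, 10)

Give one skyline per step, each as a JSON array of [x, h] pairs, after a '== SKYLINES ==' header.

== SKYLINES ==
[[13,14],[31,0]]
[[13,14],[31,0],[45,20],[50,0]]
[[13,14],[31,0],[45,20],[50,0]]
[[13,14],[31,0],[35,1],[45,20],[50,0]]
[[13,14],[31,0],[35,1],[45,20],[50,0]]
[[13,14],[31,8],[39,1],[45,20],[50,0]]
[[13,14],[31,8],[39,1],[45,20],[50,0]]
[[13,14],[31,8],[39,1],[45,20],[50,0]]
[[13,14],[31,8],[39,1],[45,20],[50,0]]
[[13,14],[31,8],[33,10],[35,8],[39,1],[45,20],[50,0]]
[[13,14],[31,8],[33,10],[35,8],[39,1],[45,20],[50,0]]
[[13,14],[31,8],[33,14],[35,8],[39,1],[45,20],[50,0]]
[[13,14],[31,10],[33,14],[35,10],[36,8],[39,1],[45,20],[50,0]]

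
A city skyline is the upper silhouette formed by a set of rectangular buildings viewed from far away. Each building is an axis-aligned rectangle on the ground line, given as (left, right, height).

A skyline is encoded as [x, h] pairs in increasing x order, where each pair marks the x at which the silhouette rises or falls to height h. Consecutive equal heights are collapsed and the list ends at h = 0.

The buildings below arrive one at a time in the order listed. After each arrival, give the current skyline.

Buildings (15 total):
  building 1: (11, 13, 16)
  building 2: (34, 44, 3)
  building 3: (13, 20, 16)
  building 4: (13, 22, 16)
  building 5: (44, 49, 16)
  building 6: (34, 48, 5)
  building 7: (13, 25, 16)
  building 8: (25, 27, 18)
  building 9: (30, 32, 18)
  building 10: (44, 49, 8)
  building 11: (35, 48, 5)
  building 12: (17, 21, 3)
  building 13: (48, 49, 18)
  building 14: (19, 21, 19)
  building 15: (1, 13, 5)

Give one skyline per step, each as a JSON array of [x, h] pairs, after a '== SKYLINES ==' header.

== SKYLINES ==
[[11,16],[13,0]]
[[11,16],[13,0],[34,3],[44,0]]
[[11,16],[20,0],[34,3],[44,0]]
[[11,16],[22,0],[34,3],[44,0]]
[[11,16],[22,0],[34,3],[44,16],[49,0]]
[[11,16],[22,0],[34,5],[44,16],[49,0]]
[[11,16],[25,0],[34,5],[44,16],[49,0]]
[[11,16],[25,18],[27,0],[34,5],[44,16],[49,0]]
[[11,16],[25,18],[27,0],[30,18],[32,0],[34,5],[44,16],[49,0]]
[[11,16],[25,18],[27,0],[30,18],[32,0],[34,5],[44,16],[49,0]]
[[11,16],[25,18],[27,0],[30,18],[32,0],[34,5],[44,16],[49,0]]
[[11,16],[25,18],[27,0],[30,18],[32,0],[34,5],[44,16],[49,0]]
[[11,16],[25,18],[27,0],[30,18],[32,0],[34,5],[44,16],[48,18],[49,0]]
[[11,16],[19,19],[21,16],[25,18],[27,0],[30,18],[32,0],[34,5],[44,16],[48,18],[49,0]]
[[1,5],[11,16],[19,19],[21,16],[25,18],[27,0],[30,18],[32,0],[34,5],[44,16],[48,18],[49,0]]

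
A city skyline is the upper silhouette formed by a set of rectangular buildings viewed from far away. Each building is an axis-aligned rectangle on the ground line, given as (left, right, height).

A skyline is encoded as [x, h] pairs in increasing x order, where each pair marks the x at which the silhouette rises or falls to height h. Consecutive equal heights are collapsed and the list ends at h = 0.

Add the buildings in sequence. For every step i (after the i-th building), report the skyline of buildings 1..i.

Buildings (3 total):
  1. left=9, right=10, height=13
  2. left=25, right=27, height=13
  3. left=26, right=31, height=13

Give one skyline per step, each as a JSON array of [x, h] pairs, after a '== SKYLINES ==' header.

== SKYLINES ==
[[9,13],[10,0]]
[[9,13],[10,0],[25,13],[27,0]]
[[9,13],[10,0],[25,13],[31,0]]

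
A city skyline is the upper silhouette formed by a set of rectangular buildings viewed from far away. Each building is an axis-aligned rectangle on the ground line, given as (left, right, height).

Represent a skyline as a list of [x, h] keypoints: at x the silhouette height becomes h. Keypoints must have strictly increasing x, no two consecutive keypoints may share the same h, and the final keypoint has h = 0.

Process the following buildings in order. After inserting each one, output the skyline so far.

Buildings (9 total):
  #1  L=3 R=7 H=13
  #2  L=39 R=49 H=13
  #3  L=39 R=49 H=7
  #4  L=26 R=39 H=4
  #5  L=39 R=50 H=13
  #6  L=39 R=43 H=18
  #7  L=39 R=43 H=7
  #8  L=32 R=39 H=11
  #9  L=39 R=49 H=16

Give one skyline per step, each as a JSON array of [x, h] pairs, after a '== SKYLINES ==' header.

== SKYLINES ==
[[3,13],[7,0]]
[[3,13],[7,0],[39,13],[49,0]]
[[3,13],[7,0],[39,13],[49,0]]
[[3,13],[7,0],[26,4],[39,13],[49,0]]
[[3,13],[7,0],[26,4],[39,13],[50,0]]
[[3,13],[7,0],[26,4],[39,18],[43,13],[50,0]]
[[3,13],[7,0],[26,4],[39,18],[43,13],[50,0]]
[[3,13],[7,0],[26,4],[32,11],[39,18],[43,13],[50,0]]
[[3,13],[7,0],[26,4],[32,11],[39,18],[43,16],[49,13],[50,0]]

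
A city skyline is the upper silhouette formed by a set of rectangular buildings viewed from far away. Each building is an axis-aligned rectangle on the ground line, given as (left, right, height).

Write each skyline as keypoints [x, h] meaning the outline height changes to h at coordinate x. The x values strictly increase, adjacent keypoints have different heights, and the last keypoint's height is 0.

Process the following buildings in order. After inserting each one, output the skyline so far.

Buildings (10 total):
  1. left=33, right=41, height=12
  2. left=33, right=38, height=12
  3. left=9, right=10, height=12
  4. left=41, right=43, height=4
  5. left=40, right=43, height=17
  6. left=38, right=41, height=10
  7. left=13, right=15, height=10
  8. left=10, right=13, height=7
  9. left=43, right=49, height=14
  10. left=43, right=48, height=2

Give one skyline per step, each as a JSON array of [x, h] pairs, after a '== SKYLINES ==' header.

== SKYLINES ==
[[33,12],[41,0]]
[[33,12],[41,0]]
[[9,12],[10,0],[33,12],[41,0]]
[[9,12],[10,0],[33,12],[41,4],[43,0]]
[[9,12],[10,0],[33,12],[40,17],[43,0]]
[[9,12],[10,0],[33,12],[40,17],[43,0]]
[[9,12],[10,0],[13,10],[15,0],[33,12],[40,17],[43,0]]
[[9,12],[10,7],[13,10],[15,0],[33,12],[40,17],[43,0]]
[[9,12],[10,7],[13,10],[15,0],[33,12],[40,17],[43,14],[49,0]]
[[9,12],[10,7],[13,10],[15,0],[33,12],[40,17],[43,14],[49,0]]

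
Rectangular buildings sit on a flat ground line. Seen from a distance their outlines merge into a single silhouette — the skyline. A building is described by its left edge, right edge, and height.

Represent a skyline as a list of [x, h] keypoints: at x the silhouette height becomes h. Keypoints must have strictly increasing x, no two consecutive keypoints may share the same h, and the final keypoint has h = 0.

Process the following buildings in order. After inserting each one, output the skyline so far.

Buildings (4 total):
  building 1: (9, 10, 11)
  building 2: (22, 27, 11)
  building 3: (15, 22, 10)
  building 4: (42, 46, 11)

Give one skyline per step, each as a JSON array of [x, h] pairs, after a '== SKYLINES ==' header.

== SKYLINES ==
[[9,11],[10,0]]
[[9,11],[10,0],[22,11],[27,0]]
[[9,11],[10,0],[15,10],[22,11],[27,0]]
[[9,11],[10,0],[15,10],[22,11],[27,0],[42,11],[46,0]]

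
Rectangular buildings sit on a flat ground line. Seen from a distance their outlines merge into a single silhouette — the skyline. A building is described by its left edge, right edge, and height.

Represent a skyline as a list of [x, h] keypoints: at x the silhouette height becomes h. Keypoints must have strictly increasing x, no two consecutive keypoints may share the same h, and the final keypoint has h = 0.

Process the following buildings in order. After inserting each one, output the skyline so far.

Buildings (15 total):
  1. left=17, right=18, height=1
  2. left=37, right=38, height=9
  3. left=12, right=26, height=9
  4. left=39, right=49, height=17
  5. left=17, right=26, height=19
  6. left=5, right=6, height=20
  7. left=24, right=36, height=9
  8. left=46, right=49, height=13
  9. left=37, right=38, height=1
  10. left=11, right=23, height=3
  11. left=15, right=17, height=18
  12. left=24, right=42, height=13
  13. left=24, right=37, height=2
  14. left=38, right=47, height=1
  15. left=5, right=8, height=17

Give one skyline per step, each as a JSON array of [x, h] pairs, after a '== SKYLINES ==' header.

== SKYLINES ==
[[17,1],[18,0]]
[[17,1],[18,0],[37,9],[38,0]]
[[12,9],[26,0],[37,9],[38,0]]
[[12,9],[26,0],[37,9],[38,0],[39,17],[49,0]]
[[12,9],[17,19],[26,0],[37,9],[38,0],[39,17],[49,0]]
[[5,20],[6,0],[12,9],[17,19],[26,0],[37,9],[38,0],[39,17],[49,0]]
[[5,20],[6,0],[12,9],[17,19],[26,9],[36,0],[37,9],[38,0],[39,17],[49,0]]
[[5,20],[6,0],[12,9],[17,19],[26,9],[36,0],[37,9],[38,0],[39,17],[49,0]]
[[5,20],[6,0],[12,9],[17,19],[26,9],[36,0],[37,9],[38,0],[39,17],[49,0]]
[[5,20],[6,0],[11,3],[12,9],[17,19],[26,9],[36,0],[37,9],[38,0],[39,17],[49,0]]
[[5,20],[6,0],[11,3],[12,9],[15,18],[17,19],[26,9],[36,0],[37,9],[38,0],[39,17],[49,0]]
[[5,20],[6,0],[11,3],[12,9],[15,18],[17,19],[26,13],[39,17],[49,0]]
[[5,20],[6,0],[11,3],[12,9],[15,18],[17,19],[26,13],[39,17],[49,0]]
[[5,20],[6,0],[11,3],[12,9],[15,18],[17,19],[26,13],[39,17],[49,0]]
[[5,20],[6,17],[8,0],[11,3],[12,9],[15,18],[17,19],[26,13],[39,17],[49,0]]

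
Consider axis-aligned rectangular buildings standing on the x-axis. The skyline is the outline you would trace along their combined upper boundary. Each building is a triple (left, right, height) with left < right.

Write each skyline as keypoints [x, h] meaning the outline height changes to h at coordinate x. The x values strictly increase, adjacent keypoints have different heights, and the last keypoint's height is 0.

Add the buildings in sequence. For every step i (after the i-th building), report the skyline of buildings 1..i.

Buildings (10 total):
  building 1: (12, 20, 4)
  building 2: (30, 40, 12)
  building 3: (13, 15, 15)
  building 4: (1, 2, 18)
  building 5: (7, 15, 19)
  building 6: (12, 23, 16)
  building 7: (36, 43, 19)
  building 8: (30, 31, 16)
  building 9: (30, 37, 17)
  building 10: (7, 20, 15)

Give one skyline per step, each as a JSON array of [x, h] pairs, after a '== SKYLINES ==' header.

== SKYLINES ==
[[12,4],[20,0]]
[[12,4],[20,0],[30,12],[40,0]]
[[12,4],[13,15],[15,4],[20,0],[30,12],[40,0]]
[[1,18],[2,0],[12,4],[13,15],[15,4],[20,0],[30,12],[40,0]]
[[1,18],[2,0],[7,19],[15,4],[20,0],[30,12],[40,0]]
[[1,18],[2,0],[7,19],[15,16],[23,0],[30,12],[40,0]]
[[1,18],[2,0],[7,19],[15,16],[23,0],[30,12],[36,19],[43,0]]
[[1,18],[2,0],[7,19],[15,16],[23,0],[30,16],[31,12],[36,19],[43,0]]
[[1,18],[2,0],[7,19],[15,16],[23,0],[30,17],[36,19],[43,0]]
[[1,18],[2,0],[7,19],[15,16],[23,0],[30,17],[36,19],[43,0]]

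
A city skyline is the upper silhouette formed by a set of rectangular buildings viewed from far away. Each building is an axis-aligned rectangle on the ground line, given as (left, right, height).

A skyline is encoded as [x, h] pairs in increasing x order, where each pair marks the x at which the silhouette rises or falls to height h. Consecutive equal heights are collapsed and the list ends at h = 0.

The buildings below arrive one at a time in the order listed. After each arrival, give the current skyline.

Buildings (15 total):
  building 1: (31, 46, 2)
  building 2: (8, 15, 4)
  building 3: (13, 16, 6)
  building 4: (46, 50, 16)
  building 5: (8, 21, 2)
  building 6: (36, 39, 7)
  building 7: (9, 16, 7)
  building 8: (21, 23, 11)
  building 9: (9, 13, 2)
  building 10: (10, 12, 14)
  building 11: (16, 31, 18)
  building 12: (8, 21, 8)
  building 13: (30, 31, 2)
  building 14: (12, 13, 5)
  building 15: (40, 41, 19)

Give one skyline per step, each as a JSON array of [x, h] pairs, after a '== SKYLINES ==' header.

== SKYLINES ==
[[31,2],[46,0]]
[[8,4],[15,0],[31,2],[46,0]]
[[8,4],[13,6],[16,0],[31,2],[46,0]]
[[8,4],[13,6],[16,0],[31,2],[46,16],[50,0]]
[[8,4],[13,6],[16,2],[21,0],[31,2],[46,16],[50,0]]
[[8,4],[13,6],[16,2],[21,0],[31,2],[36,7],[39,2],[46,16],[50,0]]
[[8,4],[9,7],[16,2],[21,0],[31,2],[36,7],[39,2],[46,16],[50,0]]
[[8,4],[9,7],[16,2],[21,11],[23,0],[31,2],[36,7],[39,2],[46,16],[50,0]]
[[8,4],[9,7],[16,2],[21,11],[23,0],[31,2],[36,7],[39,2],[46,16],[50,0]]
[[8,4],[9,7],[10,14],[12,7],[16,2],[21,11],[23,0],[31,2],[36,7],[39,2],[46,16],[50,0]]
[[8,4],[9,7],[10,14],[12,7],[16,18],[31,2],[36,7],[39,2],[46,16],[50,0]]
[[8,8],[10,14],[12,8],[16,18],[31,2],[36,7],[39,2],[46,16],[50,0]]
[[8,8],[10,14],[12,8],[16,18],[31,2],[36,7],[39,2],[46,16],[50,0]]
[[8,8],[10,14],[12,8],[16,18],[31,2],[36,7],[39,2],[46,16],[50,0]]
[[8,8],[10,14],[12,8],[16,18],[31,2],[36,7],[39,2],[40,19],[41,2],[46,16],[50,0]]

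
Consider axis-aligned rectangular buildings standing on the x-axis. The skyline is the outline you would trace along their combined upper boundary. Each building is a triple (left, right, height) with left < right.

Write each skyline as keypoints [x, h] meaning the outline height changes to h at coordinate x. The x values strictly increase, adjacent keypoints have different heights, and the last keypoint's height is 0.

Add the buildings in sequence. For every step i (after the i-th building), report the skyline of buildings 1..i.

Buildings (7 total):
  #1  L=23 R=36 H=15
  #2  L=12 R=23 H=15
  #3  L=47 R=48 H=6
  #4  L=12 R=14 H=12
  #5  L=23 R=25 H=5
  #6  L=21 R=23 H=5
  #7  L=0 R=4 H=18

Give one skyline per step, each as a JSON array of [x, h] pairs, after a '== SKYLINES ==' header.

== SKYLINES ==
[[23,15],[36,0]]
[[12,15],[36,0]]
[[12,15],[36,0],[47,6],[48,0]]
[[12,15],[36,0],[47,6],[48,0]]
[[12,15],[36,0],[47,6],[48,0]]
[[12,15],[36,0],[47,6],[48,0]]
[[0,18],[4,0],[12,15],[36,0],[47,6],[48,0]]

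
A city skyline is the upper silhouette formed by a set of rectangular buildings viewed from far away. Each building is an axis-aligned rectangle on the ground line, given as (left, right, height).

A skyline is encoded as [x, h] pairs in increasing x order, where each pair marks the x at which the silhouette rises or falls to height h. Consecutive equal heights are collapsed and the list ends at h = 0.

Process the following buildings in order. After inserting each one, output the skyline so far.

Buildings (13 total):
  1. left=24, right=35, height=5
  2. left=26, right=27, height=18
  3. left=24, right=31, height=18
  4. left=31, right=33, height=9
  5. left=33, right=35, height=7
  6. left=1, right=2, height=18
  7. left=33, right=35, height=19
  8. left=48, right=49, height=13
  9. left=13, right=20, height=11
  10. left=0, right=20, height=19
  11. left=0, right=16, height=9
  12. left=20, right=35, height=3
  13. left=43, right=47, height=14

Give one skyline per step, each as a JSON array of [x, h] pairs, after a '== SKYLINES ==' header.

== SKYLINES ==
[[24,5],[35,0]]
[[24,5],[26,18],[27,5],[35,0]]
[[24,18],[31,5],[35,0]]
[[24,18],[31,9],[33,5],[35,0]]
[[24,18],[31,9],[33,7],[35,0]]
[[1,18],[2,0],[24,18],[31,9],[33,7],[35,0]]
[[1,18],[2,0],[24,18],[31,9],[33,19],[35,0]]
[[1,18],[2,0],[24,18],[31,9],[33,19],[35,0],[48,13],[49,0]]
[[1,18],[2,0],[13,11],[20,0],[24,18],[31,9],[33,19],[35,0],[48,13],[49,0]]
[[0,19],[20,0],[24,18],[31,9],[33,19],[35,0],[48,13],[49,0]]
[[0,19],[20,0],[24,18],[31,9],[33,19],[35,0],[48,13],[49,0]]
[[0,19],[20,3],[24,18],[31,9],[33,19],[35,0],[48,13],[49,0]]
[[0,19],[20,3],[24,18],[31,9],[33,19],[35,0],[43,14],[47,0],[48,13],[49,0]]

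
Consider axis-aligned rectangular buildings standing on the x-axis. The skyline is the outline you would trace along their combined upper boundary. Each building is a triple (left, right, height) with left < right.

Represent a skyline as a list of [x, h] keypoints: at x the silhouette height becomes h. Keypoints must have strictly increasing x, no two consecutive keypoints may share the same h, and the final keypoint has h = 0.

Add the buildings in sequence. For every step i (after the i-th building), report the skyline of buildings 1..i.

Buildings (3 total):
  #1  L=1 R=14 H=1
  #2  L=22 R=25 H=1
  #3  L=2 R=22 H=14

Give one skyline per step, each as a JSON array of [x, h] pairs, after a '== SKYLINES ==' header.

== SKYLINES ==
[[1,1],[14,0]]
[[1,1],[14,0],[22,1],[25,0]]
[[1,1],[2,14],[22,1],[25,0]]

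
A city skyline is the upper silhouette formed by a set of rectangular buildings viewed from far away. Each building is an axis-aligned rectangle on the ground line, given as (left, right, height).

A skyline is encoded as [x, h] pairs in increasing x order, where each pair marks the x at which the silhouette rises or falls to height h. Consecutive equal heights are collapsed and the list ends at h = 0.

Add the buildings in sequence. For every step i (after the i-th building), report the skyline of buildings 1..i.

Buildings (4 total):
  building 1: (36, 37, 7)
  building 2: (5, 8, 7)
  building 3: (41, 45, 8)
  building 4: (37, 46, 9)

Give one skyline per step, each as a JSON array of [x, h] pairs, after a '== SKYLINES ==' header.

== SKYLINES ==
[[36,7],[37,0]]
[[5,7],[8,0],[36,7],[37,0]]
[[5,7],[8,0],[36,7],[37,0],[41,8],[45,0]]
[[5,7],[8,0],[36,7],[37,9],[46,0]]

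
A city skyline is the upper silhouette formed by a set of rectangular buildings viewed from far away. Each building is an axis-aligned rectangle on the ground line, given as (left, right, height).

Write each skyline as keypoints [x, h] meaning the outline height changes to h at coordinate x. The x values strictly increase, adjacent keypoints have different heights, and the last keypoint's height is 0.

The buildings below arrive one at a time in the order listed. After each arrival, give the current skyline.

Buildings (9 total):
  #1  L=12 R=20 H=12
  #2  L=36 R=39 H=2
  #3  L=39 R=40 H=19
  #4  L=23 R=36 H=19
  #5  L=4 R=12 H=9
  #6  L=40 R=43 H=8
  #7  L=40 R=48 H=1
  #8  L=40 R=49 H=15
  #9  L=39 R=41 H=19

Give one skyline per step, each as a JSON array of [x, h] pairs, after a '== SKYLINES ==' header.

== SKYLINES ==
[[12,12],[20,0]]
[[12,12],[20,0],[36,2],[39,0]]
[[12,12],[20,0],[36,2],[39,19],[40,0]]
[[12,12],[20,0],[23,19],[36,2],[39,19],[40,0]]
[[4,9],[12,12],[20,0],[23,19],[36,2],[39,19],[40,0]]
[[4,9],[12,12],[20,0],[23,19],[36,2],[39,19],[40,8],[43,0]]
[[4,9],[12,12],[20,0],[23,19],[36,2],[39,19],[40,8],[43,1],[48,0]]
[[4,9],[12,12],[20,0],[23,19],[36,2],[39,19],[40,15],[49,0]]
[[4,9],[12,12],[20,0],[23,19],[36,2],[39,19],[41,15],[49,0]]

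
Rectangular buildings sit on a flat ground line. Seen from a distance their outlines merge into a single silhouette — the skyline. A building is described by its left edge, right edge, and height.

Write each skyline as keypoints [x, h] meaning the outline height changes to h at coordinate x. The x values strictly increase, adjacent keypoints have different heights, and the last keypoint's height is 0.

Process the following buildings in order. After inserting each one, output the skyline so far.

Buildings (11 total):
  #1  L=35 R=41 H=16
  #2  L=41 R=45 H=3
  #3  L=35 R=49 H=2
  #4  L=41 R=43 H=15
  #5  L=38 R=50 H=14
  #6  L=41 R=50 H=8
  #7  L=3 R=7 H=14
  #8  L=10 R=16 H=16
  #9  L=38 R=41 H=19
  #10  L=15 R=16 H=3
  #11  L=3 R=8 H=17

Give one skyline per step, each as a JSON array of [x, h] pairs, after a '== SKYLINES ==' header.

== SKYLINES ==
[[35,16],[41,0]]
[[35,16],[41,3],[45,0]]
[[35,16],[41,3],[45,2],[49,0]]
[[35,16],[41,15],[43,3],[45,2],[49,0]]
[[35,16],[41,15],[43,14],[50,0]]
[[35,16],[41,15],[43,14],[50,0]]
[[3,14],[7,0],[35,16],[41,15],[43,14],[50,0]]
[[3,14],[7,0],[10,16],[16,0],[35,16],[41,15],[43,14],[50,0]]
[[3,14],[7,0],[10,16],[16,0],[35,16],[38,19],[41,15],[43,14],[50,0]]
[[3,14],[7,0],[10,16],[16,0],[35,16],[38,19],[41,15],[43,14],[50,0]]
[[3,17],[8,0],[10,16],[16,0],[35,16],[38,19],[41,15],[43,14],[50,0]]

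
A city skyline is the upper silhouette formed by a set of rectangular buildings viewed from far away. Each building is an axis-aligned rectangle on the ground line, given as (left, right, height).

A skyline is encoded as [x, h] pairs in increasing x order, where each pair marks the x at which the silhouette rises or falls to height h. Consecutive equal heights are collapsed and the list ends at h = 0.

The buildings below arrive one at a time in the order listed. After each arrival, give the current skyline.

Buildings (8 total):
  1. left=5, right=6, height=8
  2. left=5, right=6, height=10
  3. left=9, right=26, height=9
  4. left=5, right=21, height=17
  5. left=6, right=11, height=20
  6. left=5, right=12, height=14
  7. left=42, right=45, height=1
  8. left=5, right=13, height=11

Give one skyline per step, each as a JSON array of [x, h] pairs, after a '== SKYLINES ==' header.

== SKYLINES ==
[[5,8],[6,0]]
[[5,10],[6,0]]
[[5,10],[6,0],[9,9],[26,0]]
[[5,17],[21,9],[26,0]]
[[5,17],[6,20],[11,17],[21,9],[26,0]]
[[5,17],[6,20],[11,17],[21,9],[26,0]]
[[5,17],[6,20],[11,17],[21,9],[26,0],[42,1],[45,0]]
[[5,17],[6,20],[11,17],[21,9],[26,0],[42,1],[45,0]]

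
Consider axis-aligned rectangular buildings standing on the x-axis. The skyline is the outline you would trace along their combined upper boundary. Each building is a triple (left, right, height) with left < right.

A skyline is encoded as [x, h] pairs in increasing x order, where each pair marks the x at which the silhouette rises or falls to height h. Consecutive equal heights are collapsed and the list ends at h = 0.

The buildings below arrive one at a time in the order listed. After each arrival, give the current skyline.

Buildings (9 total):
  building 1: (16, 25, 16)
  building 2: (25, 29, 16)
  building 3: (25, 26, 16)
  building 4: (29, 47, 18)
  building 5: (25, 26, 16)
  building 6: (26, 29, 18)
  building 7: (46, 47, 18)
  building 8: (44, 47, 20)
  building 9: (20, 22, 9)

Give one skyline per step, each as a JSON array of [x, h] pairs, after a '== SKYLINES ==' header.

== SKYLINES ==
[[16,16],[25,0]]
[[16,16],[29,0]]
[[16,16],[29,0]]
[[16,16],[29,18],[47,0]]
[[16,16],[29,18],[47,0]]
[[16,16],[26,18],[47,0]]
[[16,16],[26,18],[47,0]]
[[16,16],[26,18],[44,20],[47,0]]
[[16,16],[26,18],[44,20],[47,0]]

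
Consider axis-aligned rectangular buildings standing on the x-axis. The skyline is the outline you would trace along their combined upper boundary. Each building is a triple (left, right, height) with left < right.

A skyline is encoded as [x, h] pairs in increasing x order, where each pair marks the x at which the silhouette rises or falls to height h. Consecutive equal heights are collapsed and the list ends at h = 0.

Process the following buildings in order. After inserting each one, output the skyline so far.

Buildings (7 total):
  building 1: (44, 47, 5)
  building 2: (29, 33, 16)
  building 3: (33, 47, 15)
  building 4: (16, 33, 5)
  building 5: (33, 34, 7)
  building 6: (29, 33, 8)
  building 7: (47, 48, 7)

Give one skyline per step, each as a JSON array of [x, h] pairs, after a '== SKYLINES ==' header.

== SKYLINES ==
[[44,5],[47,0]]
[[29,16],[33,0],[44,5],[47,0]]
[[29,16],[33,15],[47,0]]
[[16,5],[29,16],[33,15],[47,0]]
[[16,5],[29,16],[33,15],[47,0]]
[[16,5],[29,16],[33,15],[47,0]]
[[16,5],[29,16],[33,15],[47,7],[48,0]]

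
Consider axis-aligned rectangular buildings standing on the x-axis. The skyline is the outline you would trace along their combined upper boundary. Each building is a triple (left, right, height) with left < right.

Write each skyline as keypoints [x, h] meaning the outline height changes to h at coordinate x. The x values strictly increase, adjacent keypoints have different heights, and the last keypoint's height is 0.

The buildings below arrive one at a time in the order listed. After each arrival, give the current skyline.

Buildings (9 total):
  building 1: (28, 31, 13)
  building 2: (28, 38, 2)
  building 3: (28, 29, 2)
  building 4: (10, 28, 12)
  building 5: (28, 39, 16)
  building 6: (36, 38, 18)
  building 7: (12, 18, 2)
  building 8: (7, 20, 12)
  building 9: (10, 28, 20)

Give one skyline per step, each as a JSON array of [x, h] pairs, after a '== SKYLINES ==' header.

== SKYLINES ==
[[28,13],[31,0]]
[[28,13],[31,2],[38,0]]
[[28,13],[31,2],[38,0]]
[[10,12],[28,13],[31,2],[38,0]]
[[10,12],[28,16],[39,0]]
[[10,12],[28,16],[36,18],[38,16],[39,0]]
[[10,12],[28,16],[36,18],[38,16],[39,0]]
[[7,12],[28,16],[36,18],[38,16],[39,0]]
[[7,12],[10,20],[28,16],[36,18],[38,16],[39,0]]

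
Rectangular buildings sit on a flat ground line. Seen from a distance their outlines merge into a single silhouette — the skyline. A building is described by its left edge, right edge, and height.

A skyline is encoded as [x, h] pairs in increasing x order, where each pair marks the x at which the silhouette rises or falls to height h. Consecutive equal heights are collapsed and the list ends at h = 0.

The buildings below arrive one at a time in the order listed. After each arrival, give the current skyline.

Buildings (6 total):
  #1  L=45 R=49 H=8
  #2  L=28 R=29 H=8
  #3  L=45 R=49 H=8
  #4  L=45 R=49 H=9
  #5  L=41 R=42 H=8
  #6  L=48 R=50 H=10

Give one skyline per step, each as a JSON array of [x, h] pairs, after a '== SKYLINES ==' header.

== SKYLINES ==
[[45,8],[49,0]]
[[28,8],[29,0],[45,8],[49,0]]
[[28,8],[29,0],[45,8],[49,0]]
[[28,8],[29,0],[45,9],[49,0]]
[[28,8],[29,0],[41,8],[42,0],[45,9],[49,0]]
[[28,8],[29,0],[41,8],[42,0],[45,9],[48,10],[50,0]]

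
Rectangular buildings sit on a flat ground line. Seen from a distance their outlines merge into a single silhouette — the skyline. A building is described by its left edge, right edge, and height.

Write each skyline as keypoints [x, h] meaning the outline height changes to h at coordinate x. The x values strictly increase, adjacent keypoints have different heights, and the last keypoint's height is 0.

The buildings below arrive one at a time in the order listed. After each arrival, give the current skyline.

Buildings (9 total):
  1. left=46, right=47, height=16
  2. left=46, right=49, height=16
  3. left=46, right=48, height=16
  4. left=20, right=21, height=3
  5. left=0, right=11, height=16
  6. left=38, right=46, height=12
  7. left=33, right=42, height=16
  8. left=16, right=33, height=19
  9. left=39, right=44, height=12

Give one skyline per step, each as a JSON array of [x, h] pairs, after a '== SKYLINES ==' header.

== SKYLINES ==
[[46,16],[47,0]]
[[46,16],[49,0]]
[[46,16],[49,0]]
[[20,3],[21,0],[46,16],[49,0]]
[[0,16],[11,0],[20,3],[21,0],[46,16],[49,0]]
[[0,16],[11,0],[20,3],[21,0],[38,12],[46,16],[49,0]]
[[0,16],[11,0],[20,3],[21,0],[33,16],[42,12],[46,16],[49,0]]
[[0,16],[11,0],[16,19],[33,16],[42,12],[46,16],[49,0]]
[[0,16],[11,0],[16,19],[33,16],[42,12],[46,16],[49,0]]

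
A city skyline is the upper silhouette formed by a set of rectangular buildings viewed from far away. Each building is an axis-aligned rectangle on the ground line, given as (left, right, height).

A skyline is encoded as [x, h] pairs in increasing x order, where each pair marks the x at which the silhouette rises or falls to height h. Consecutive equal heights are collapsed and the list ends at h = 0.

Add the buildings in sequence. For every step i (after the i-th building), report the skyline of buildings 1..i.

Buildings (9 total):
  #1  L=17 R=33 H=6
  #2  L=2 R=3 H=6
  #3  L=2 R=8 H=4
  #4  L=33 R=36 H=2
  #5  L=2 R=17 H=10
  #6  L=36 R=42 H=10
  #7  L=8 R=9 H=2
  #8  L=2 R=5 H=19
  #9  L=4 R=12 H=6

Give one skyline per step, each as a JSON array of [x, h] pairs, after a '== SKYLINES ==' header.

== SKYLINES ==
[[17,6],[33,0]]
[[2,6],[3,0],[17,6],[33,0]]
[[2,6],[3,4],[8,0],[17,6],[33,0]]
[[2,6],[3,4],[8,0],[17,6],[33,2],[36,0]]
[[2,10],[17,6],[33,2],[36,0]]
[[2,10],[17,6],[33,2],[36,10],[42,0]]
[[2,10],[17,6],[33,2],[36,10],[42,0]]
[[2,19],[5,10],[17,6],[33,2],[36,10],[42,0]]
[[2,19],[5,10],[17,6],[33,2],[36,10],[42,0]]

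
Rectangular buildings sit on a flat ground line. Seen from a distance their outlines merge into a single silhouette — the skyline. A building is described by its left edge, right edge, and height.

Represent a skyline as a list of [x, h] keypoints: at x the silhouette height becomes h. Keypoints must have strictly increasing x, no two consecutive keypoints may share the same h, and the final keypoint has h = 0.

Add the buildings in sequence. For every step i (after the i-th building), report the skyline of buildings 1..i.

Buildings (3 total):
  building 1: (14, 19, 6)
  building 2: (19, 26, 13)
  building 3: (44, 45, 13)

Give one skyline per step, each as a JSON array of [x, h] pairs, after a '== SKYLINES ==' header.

== SKYLINES ==
[[14,6],[19,0]]
[[14,6],[19,13],[26,0]]
[[14,6],[19,13],[26,0],[44,13],[45,0]]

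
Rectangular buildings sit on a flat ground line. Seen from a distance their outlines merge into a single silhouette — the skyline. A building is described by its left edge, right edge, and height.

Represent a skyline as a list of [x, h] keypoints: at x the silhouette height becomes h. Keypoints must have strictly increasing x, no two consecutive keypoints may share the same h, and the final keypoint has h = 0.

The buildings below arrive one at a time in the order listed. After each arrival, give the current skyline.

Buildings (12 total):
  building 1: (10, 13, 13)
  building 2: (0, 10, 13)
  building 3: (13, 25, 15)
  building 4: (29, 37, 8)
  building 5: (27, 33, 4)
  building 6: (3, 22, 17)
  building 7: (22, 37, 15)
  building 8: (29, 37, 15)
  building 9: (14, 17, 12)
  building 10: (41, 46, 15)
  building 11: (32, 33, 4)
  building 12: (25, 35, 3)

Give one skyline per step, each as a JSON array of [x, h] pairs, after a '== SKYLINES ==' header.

== SKYLINES ==
[[10,13],[13,0]]
[[0,13],[13,0]]
[[0,13],[13,15],[25,0]]
[[0,13],[13,15],[25,0],[29,8],[37,0]]
[[0,13],[13,15],[25,0],[27,4],[29,8],[37,0]]
[[0,13],[3,17],[22,15],[25,0],[27,4],[29,8],[37,0]]
[[0,13],[3,17],[22,15],[37,0]]
[[0,13],[3,17],[22,15],[37,0]]
[[0,13],[3,17],[22,15],[37,0]]
[[0,13],[3,17],[22,15],[37,0],[41,15],[46,0]]
[[0,13],[3,17],[22,15],[37,0],[41,15],[46,0]]
[[0,13],[3,17],[22,15],[37,0],[41,15],[46,0]]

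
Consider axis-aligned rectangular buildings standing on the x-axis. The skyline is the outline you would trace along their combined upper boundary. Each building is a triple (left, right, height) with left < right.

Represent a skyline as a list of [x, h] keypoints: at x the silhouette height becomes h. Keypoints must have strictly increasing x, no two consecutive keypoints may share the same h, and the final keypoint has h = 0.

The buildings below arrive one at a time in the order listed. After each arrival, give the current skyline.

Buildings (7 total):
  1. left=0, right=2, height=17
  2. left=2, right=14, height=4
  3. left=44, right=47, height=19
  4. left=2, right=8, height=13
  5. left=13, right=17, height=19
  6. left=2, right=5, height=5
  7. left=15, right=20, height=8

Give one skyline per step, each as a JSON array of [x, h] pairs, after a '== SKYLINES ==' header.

== SKYLINES ==
[[0,17],[2,0]]
[[0,17],[2,4],[14,0]]
[[0,17],[2,4],[14,0],[44,19],[47,0]]
[[0,17],[2,13],[8,4],[14,0],[44,19],[47,0]]
[[0,17],[2,13],[8,4],[13,19],[17,0],[44,19],[47,0]]
[[0,17],[2,13],[8,4],[13,19],[17,0],[44,19],[47,0]]
[[0,17],[2,13],[8,4],[13,19],[17,8],[20,0],[44,19],[47,0]]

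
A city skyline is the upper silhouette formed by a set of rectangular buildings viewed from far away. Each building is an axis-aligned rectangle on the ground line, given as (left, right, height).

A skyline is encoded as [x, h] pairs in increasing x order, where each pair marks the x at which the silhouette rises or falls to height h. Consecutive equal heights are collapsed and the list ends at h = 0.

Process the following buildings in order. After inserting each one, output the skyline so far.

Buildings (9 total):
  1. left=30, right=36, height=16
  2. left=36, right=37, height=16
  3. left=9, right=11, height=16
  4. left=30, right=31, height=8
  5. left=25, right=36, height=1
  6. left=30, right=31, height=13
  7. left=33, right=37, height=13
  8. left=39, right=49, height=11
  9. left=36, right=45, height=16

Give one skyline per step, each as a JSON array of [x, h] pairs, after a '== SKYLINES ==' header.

== SKYLINES ==
[[30,16],[36,0]]
[[30,16],[37,0]]
[[9,16],[11,0],[30,16],[37,0]]
[[9,16],[11,0],[30,16],[37,0]]
[[9,16],[11,0],[25,1],[30,16],[37,0]]
[[9,16],[11,0],[25,1],[30,16],[37,0]]
[[9,16],[11,0],[25,1],[30,16],[37,0]]
[[9,16],[11,0],[25,1],[30,16],[37,0],[39,11],[49,0]]
[[9,16],[11,0],[25,1],[30,16],[45,11],[49,0]]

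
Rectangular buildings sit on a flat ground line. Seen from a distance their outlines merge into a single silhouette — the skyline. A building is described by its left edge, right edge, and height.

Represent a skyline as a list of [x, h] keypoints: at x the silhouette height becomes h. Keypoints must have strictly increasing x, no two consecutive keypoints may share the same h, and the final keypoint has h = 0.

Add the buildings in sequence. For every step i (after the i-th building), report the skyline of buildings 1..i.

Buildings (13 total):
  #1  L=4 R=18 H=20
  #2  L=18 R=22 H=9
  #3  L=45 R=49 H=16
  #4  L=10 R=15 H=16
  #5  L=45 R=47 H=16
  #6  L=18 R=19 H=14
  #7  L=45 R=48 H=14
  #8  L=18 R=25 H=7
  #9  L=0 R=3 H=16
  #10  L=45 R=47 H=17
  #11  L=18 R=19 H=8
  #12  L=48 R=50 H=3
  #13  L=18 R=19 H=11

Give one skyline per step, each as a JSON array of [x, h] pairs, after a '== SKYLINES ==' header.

== SKYLINES ==
[[4,20],[18,0]]
[[4,20],[18,9],[22,0]]
[[4,20],[18,9],[22,0],[45,16],[49,0]]
[[4,20],[18,9],[22,0],[45,16],[49,0]]
[[4,20],[18,9],[22,0],[45,16],[49,0]]
[[4,20],[18,14],[19,9],[22,0],[45,16],[49,0]]
[[4,20],[18,14],[19,9],[22,0],[45,16],[49,0]]
[[4,20],[18,14],[19,9],[22,7],[25,0],[45,16],[49,0]]
[[0,16],[3,0],[4,20],[18,14],[19,9],[22,7],[25,0],[45,16],[49,0]]
[[0,16],[3,0],[4,20],[18,14],[19,9],[22,7],[25,0],[45,17],[47,16],[49,0]]
[[0,16],[3,0],[4,20],[18,14],[19,9],[22,7],[25,0],[45,17],[47,16],[49,0]]
[[0,16],[3,0],[4,20],[18,14],[19,9],[22,7],[25,0],[45,17],[47,16],[49,3],[50,0]]
[[0,16],[3,0],[4,20],[18,14],[19,9],[22,7],[25,0],[45,17],[47,16],[49,3],[50,0]]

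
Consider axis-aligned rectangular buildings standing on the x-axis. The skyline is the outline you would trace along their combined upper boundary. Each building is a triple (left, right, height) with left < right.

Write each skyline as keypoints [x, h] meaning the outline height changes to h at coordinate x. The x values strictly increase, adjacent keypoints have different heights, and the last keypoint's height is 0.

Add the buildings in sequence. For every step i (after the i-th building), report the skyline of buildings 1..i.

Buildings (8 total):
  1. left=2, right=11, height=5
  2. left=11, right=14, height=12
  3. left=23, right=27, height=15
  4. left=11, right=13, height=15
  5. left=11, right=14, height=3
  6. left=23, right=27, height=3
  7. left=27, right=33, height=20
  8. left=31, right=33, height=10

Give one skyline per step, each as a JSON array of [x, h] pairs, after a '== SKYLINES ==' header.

== SKYLINES ==
[[2,5],[11,0]]
[[2,5],[11,12],[14,0]]
[[2,5],[11,12],[14,0],[23,15],[27,0]]
[[2,5],[11,15],[13,12],[14,0],[23,15],[27,0]]
[[2,5],[11,15],[13,12],[14,0],[23,15],[27,0]]
[[2,5],[11,15],[13,12],[14,0],[23,15],[27,0]]
[[2,5],[11,15],[13,12],[14,0],[23,15],[27,20],[33,0]]
[[2,5],[11,15],[13,12],[14,0],[23,15],[27,20],[33,0]]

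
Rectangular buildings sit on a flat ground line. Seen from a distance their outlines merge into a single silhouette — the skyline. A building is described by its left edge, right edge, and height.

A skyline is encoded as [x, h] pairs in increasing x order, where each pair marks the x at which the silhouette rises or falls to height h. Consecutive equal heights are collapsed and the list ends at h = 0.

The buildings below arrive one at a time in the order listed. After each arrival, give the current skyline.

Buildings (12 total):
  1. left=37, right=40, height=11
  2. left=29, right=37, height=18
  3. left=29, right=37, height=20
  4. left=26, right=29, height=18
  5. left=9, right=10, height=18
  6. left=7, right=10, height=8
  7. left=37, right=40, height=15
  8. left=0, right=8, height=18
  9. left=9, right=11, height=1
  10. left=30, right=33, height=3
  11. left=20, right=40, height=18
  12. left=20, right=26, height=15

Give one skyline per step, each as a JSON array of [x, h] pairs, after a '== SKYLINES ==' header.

== SKYLINES ==
[[37,11],[40,0]]
[[29,18],[37,11],[40,0]]
[[29,20],[37,11],[40,0]]
[[26,18],[29,20],[37,11],[40,0]]
[[9,18],[10,0],[26,18],[29,20],[37,11],[40,0]]
[[7,8],[9,18],[10,0],[26,18],[29,20],[37,11],[40,0]]
[[7,8],[9,18],[10,0],[26,18],[29,20],[37,15],[40,0]]
[[0,18],[8,8],[9,18],[10,0],[26,18],[29,20],[37,15],[40,0]]
[[0,18],[8,8],[9,18],[10,1],[11,0],[26,18],[29,20],[37,15],[40,0]]
[[0,18],[8,8],[9,18],[10,1],[11,0],[26,18],[29,20],[37,15],[40,0]]
[[0,18],[8,8],[9,18],[10,1],[11,0],[20,18],[29,20],[37,18],[40,0]]
[[0,18],[8,8],[9,18],[10,1],[11,0],[20,18],[29,20],[37,18],[40,0]]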